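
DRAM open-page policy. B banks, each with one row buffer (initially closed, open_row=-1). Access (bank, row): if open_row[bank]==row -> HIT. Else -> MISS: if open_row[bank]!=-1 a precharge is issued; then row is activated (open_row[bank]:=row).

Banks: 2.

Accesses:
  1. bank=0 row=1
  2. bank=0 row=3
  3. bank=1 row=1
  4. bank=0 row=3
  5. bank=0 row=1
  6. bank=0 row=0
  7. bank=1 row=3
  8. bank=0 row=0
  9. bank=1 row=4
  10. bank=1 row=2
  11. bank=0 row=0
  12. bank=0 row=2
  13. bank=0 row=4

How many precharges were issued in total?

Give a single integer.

Answer: 8

Derivation:
Acc 1: bank0 row1 -> MISS (open row1); precharges=0
Acc 2: bank0 row3 -> MISS (open row3); precharges=1
Acc 3: bank1 row1 -> MISS (open row1); precharges=1
Acc 4: bank0 row3 -> HIT
Acc 5: bank0 row1 -> MISS (open row1); precharges=2
Acc 6: bank0 row0 -> MISS (open row0); precharges=3
Acc 7: bank1 row3 -> MISS (open row3); precharges=4
Acc 8: bank0 row0 -> HIT
Acc 9: bank1 row4 -> MISS (open row4); precharges=5
Acc 10: bank1 row2 -> MISS (open row2); precharges=6
Acc 11: bank0 row0 -> HIT
Acc 12: bank0 row2 -> MISS (open row2); precharges=7
Acc 13: bank0 row4 -> MISS (open row4); precharges=8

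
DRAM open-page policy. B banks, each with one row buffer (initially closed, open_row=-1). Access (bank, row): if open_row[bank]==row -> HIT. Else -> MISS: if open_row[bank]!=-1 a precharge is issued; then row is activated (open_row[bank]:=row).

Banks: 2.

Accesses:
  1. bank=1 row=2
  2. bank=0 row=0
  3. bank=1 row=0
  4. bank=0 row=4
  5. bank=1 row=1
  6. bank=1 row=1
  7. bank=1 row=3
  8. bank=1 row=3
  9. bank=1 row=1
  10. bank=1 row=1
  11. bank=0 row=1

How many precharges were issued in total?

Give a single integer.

Acc 1: bank1 row2 -> MISS (open row2); precharges=0
Acc 2: bank0 row0 -> MISS (open row0); precharges=0
Acc 3: bank1 row0 -> MISS (open row0); precharges=1
Acc 4: bank0 row4 -> MISS (open row4); precharges=2
Acc 5: bank1 row1 -> MISS (open row1); precharges=3
Acc 6: bank1 row1 -> HIT
Acc 7: bank1 row3 -> MISS (open row3); precharges=4
Acc 8: bank1 row3 -> HIT
Acc 9: bank1 row1 -> MISS (open row1); precharges=5
Acc 10: bank1 row1 -> HIT
Acc 11: bank0 row1 -> MISS (open row1); precharges=6

Answer: 6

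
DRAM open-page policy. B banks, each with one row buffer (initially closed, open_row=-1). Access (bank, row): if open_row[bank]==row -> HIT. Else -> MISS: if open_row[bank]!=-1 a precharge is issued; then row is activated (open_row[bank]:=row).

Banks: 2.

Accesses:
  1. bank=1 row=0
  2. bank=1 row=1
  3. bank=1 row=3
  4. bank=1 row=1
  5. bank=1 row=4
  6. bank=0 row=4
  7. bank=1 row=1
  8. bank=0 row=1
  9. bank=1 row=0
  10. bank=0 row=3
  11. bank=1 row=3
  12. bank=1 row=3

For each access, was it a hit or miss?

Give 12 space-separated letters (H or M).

Answer: M M M M M M M M M M M H

Derivation:
Acc 1: bank1 row0 -> MISS (open row0); precharges=0
Acc 2: bank1 row1 -> MISS (open row1); precharges=1
Acc 3: bank1 row3 -> MISS (open row3); precharges=2
Acc 4: bank1 row1 -> MISS (open row1); precharges=3
Acc 5: bank1 row4 -> MISS (open row4); precharges=4
Acc 6: bank0 row4 -> MISS (open row4); precharges=4
Acc 7: bank1 row1 -> MISS (open row1); precharges=5
Acc 8: bank0 row1 -> MISS (open row1); precharges=6
Acc 9: bank1 row0 -> MISS (open row0); precharges=7
Acc 10: bank0 row3 -> MISS (open row3); precharges=8
Acc 11: bank1 row3 -> MISS (open row3); precharges=9
Acc 12: bank1 row3 -> HIT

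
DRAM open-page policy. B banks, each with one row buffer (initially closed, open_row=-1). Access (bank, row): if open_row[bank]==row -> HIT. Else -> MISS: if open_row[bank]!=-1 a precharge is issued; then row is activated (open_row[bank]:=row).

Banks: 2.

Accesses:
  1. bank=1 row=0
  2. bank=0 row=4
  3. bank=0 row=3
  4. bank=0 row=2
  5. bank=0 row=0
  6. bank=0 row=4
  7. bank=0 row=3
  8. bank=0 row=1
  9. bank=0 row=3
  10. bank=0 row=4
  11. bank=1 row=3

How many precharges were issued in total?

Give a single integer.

Answer: 9

Derivation:
Acc 1: bank1 row0 -> MISS (open row0); precharges=0
Acc 2: bank0 row4 -> MISS (open row4); precharges=0
Acc 3: bank0 row3 -> MISS (open row3); precharges=1
Acc 4: bank0 row2 -> MISS (open row2); precharges=2
Acc 5: bank0 row0 -> MISS (open row0); precharges=3
Acc 6: bank0 row4 -> MISS (open row4); precharges=4
Acc 7: bank0 row3 -> MISS (open row3); precharges=5
Acc 8: bank0 row1 -> MISS (open row1); precharges=6
Acc 9: bank0 row3 -> MISS (open row3); precharges=7
Acc 10: bank0 row4 -> MISS (open row4); precharges=8
Acc 11: bank1 row3 -> MISS (open row3); precharges=9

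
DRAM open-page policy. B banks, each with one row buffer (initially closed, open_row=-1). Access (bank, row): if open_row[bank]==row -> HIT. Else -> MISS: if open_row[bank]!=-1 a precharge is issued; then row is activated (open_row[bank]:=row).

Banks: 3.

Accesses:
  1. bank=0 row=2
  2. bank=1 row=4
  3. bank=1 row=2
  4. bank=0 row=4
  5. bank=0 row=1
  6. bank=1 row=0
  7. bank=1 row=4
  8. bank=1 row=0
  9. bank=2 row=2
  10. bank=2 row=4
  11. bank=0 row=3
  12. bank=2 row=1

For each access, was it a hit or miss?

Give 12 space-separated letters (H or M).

Acc 1: bank0 row2 -> MISS (open row2); precharges=0
Acc 2: bank1 row4 -> MISS (open row4); precharges=0
Acc 3: bank1 row2 -> MISS (open row2); precharges=1
Acc 4: bank0 row4 -> MISS (open row4); precharges=2
Acc 5: bank0 row1 -> MISS (open row1); precharges=3
Acc 6: bank1 row0 -> MISS (open row0); precharges=4
Acc 7: bank1 row4 -> MISS (open row4); precharges=5
Acc 8: bank1 row0 -> MISS (open row0); precharges=6
Acc 9: bank2 row2 -> MISS (open row2); precharges=6
Acc 10: bank2 row4 -> MISS (open row4); precharges=7
Acc 11: bank0 row3 -> MISS (open row3); precharges=8
Acc 12: bank2 row1 -> MISS (open row1); precharges=9

Answer: M M M M M M M M M M M M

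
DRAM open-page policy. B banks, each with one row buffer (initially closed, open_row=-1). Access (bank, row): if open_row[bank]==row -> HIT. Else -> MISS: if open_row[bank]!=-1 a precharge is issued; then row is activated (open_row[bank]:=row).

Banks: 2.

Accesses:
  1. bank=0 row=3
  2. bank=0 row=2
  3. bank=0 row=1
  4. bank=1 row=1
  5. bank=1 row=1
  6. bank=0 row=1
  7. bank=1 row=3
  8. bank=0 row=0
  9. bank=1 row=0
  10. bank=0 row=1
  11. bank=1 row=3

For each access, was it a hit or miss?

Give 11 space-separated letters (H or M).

Answer: M M M M H H M M M M M

Derivation:
Acc 1: bank0 row3 -> MISS (open row3); precharges=0
Acc 2: bank0 row2 -> MISS (open row2); precharges=1
Acc 3: bank0 row1 -> MISS (open row1); precharges=2
Acc 4: bank1 row1 -> MISS (open row1); precharges=2
Acc 5: bank1 row1 -> HIT
Acc 6: bank0 row1 -> HIT
Acc 7: bank1 row3 -> MISS (open row3); precharges=3
Acc 8: bank0 row0 -> MISS (open row0); precharges=4
Acc 9: bank1 row0 -> MISS (open row0); precharges=5
Acc 10: bank0 row1 -> MISS (open row1); precharges=6
Acc 11: bank1 row3 -> MISS (open row3); precharges=7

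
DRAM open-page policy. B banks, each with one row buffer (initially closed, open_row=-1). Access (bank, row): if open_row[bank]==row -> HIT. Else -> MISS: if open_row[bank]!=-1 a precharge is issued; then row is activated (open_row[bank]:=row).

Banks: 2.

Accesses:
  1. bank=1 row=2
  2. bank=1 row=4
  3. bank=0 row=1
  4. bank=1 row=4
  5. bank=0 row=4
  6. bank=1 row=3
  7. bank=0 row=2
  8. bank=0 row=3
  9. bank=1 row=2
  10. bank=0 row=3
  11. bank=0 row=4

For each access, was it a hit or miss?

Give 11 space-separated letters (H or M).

Answer: M M M H M M M M M H M

Derivation:
Acc 1: bank1 row2 -> MISS (open row2); precharges=0
Acc 2: bank1 row4 -> MISS (open row4); precharges=1
Acc 3: bank0 row1 -> MISS (open row1); precharges=1
Acc 4: bank1 row4 -> HIT
Acc 5: bank0 row4 -> MISS (open row4); precharges=2
Acc 6: bank1 row3 -> MISS (open row3); precharges=3
Acc 7: bank0 row2 -> MISS (open row2); precharges=4
Acc 8: bank0 row3 -> MISS (open row3); precharges=5
Acc 9: bank1 row2 -> MISS (open row2); precharges=6
Acc 10: bank0 row3 -> HIT
Acc 11: bank0 row4 -> MISS (open row4); precharges=7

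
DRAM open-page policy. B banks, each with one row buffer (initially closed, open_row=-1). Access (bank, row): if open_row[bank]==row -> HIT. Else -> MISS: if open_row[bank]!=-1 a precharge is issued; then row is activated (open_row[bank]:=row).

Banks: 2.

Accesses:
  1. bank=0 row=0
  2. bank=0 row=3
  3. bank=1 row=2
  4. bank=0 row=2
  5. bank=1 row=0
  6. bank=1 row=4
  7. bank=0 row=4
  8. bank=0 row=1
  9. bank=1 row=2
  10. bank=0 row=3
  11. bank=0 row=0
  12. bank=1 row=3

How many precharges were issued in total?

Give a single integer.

Acc 1: bank0 row0 -> MISS (open row0); precharges=0
Acc 2: bank0 row3 -> MISS (open row3); precharges=1
Acc 3: bank1 row2 -> MISS (open row2); precharges=1
Acc 4: bank0 row2 -> MISS (open row2); precharges=2
Acc 5: bank1 row0 -> MISS (open row0); precharges=3
Acc 6: bank1 row4 -> MISS (open row4); precharges=4
Acc 7: bank0 row4 -> MISS (open row4); precharges=5
Acc 8: bank0 row1 -> MISS (open row1); precharges=6
Acc 9: bank1 row2 -> MISS (open row2); precharges=7
Acc 10: bank0 row3 -> MISS (open row3); precharges=8
Acc 11: bank0 row0 -> MISS (open row0); precharges=9
Acc 12: bank1 row3 -> MISS (open row3); precharges=10

Answer: 10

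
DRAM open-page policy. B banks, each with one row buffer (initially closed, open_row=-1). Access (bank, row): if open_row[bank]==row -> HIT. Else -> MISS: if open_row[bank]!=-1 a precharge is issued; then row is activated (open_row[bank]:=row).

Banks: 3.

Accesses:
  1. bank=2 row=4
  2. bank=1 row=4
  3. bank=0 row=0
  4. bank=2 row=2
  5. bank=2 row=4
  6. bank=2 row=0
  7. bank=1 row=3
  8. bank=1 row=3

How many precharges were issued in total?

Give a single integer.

Acc 1: bank2 row4 -> MISS (open row4); precharges=0
Acc 2: bank1 row4 -> MISS (open row4); precharges=0
Acc 3: bank0 row0 -> MISS (open row0); precharges=0
Acc 4: bank2 row2 -> MISS (open row2); precharges=1
Acc 5: bank2 row4 -> MISS (open row4); precharges=2
Acc 6: bank2 row0 -> MISS (open row0); precharges=3
Acc 7: bank1 row3 -> MISS (open row3); precharges=4
Acc 8: bank1 row3 -> HIT

Answer: 4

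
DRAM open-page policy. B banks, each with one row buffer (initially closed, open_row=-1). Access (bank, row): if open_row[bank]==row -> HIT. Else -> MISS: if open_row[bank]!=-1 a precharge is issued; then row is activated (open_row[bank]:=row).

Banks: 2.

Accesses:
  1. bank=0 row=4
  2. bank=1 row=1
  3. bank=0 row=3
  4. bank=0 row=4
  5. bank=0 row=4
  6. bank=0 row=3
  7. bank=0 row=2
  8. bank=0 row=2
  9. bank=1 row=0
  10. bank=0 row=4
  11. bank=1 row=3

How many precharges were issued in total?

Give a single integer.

Acc 1: bank0 row4 -> MISS (open row4); precharges=0
Acc 2: bank1 row1 -> MISS (open row1); precharges=0
Acc 3: bank0 row3 -> MISS (open row3); precharges=1
Acc 4: bank0 row4 -> MISS (open row4); precharges=2
Acc 5: bank0 row4 -> HIT
Acc 6: bank0 row3 -> MISS (open row3); precharges=3
Acc 7: bank0 row2 -> MISS (open row2); precharges=4
Acc 8: bank0 row2 -> HIT
Acc 9: bank1 row0 -> MISS (open row0); precharges=5
Acc 10: bank0 row4 -> MISS (open row4); precharges=6
Acc 11: bank1 row3 -> MISS (open row3); precharges=7

Answer: 7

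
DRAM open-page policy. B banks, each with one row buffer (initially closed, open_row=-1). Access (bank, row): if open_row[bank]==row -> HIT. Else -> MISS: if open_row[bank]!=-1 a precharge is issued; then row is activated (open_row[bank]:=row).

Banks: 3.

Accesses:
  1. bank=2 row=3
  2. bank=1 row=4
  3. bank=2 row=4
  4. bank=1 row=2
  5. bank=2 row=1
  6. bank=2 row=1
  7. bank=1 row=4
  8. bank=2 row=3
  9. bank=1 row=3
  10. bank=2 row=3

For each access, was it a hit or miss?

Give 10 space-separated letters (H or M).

Answer: M M M M M H M M M H

Derivation:
Acc 1: bank2 row3 -> MISS (open row3); precharges=0
Acc 2: bank1 row4 -> MISS (open row4); precharges=0
Acc 3: bank2 row4 -> MISS (open row4); precharges=1
Acc 4: bank1 row2 -> MISS (open row2); precharges=2
Acc 5: bank2 row1 -> MISS (open row1); precharges=3
Acc 6: bank2 row1 -> HIT
Acc 7: bank1 row4 -> MISS (open row4); precharges=4
Acc 8: bank2 row3 -> MISS (open row3); precharges=5
Acc 9: bank1 row3 -> MISS (open row3); precharges=6
Acc 10: bank2 row3 -> HIT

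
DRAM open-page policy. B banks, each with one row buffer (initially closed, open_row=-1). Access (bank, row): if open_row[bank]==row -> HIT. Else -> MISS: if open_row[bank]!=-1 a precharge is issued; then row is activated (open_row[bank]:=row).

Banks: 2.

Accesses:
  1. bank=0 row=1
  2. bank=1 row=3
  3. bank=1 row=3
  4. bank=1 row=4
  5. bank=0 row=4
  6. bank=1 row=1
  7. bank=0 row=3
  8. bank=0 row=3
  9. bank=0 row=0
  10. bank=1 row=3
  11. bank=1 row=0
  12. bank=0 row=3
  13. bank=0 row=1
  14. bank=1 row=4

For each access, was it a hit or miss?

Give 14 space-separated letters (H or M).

Answer: M M H M M M M H M M M M M M

Derivation:
Acc 1: bank0 row1 -> MISS (open row1); precharges=0
Acc 2: bank1 row3 -> MISS (open row3); precharges=0
Acc 3: bank1 row3 -> HIT
Acc 4: bank1 row4 -> MISS (open row4); precharges=1
Acc 5: bank0 row4 -> MISS (open row4); precharges=2
Acc 6: bank1 row1 -> MISS (open row1); precharges=3
Acc 7: bank0 row3 -> MISS (open row3); precharges=4
Acc 8: bank0 row3 -> HIT
Acc 9: bank0 row0 -> MISS (open row0); precharges=5
Acc 10: bank1 row3 -> MISS (open row3); precharges=6
Acc 11: bank1 row0 -> MISS (open row0); precharges=7
Acc 12: bank0 row3 -> MISS (open row3); precharges=8
Acc 13: bank0 row1 -> MISS (open row1); precharges=9
Acc 14: bank1 row4 -> MISS (open row4); precharges=10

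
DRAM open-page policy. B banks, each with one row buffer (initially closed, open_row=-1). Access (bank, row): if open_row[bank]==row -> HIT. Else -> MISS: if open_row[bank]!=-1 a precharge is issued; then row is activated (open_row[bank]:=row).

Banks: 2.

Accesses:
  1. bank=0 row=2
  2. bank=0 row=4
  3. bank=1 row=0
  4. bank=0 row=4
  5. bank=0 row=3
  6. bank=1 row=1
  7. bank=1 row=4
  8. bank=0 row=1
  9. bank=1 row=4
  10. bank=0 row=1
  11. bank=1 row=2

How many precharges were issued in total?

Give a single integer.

Answer: 6

Derivation:
Acc 1: bank0 row2 -> MISS (open row2); precharges=0
Acc 2: bank0 row4 -> MISS (open row4); precharges=1
Acc 3: bank1 row0 -> MISS (open row0); precharges=1
Acc 4: bank0 row4 -> HIT
Acc 5: bank0 row3 -> MISS (open row3); precharges=2
Acc 6: bank1 row1 -> MISS (open row1); precharges=3
Acc 7: bank1 row4 -> MISS (open row4); precharges=4
Acc 8: bank0 row1 -> MISS (open row1); precharges=5
Acc 9: bank1 row4 -> HIT
Acc 10: bank0 row1 -> HIT
Acc 11: bank1 row2 -> MISS (open row2); precharges=6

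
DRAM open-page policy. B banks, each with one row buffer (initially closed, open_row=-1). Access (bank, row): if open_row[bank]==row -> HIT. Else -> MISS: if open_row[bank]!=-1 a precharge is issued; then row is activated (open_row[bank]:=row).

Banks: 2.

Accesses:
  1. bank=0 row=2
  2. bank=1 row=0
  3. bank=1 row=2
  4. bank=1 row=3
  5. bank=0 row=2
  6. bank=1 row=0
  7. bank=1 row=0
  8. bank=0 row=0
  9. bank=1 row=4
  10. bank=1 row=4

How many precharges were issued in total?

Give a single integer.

Acc 1: bank0 row2 -> MISS (open row2); precharges=0
Acc 2: bank1 row0 -> MISS (open row0); precharges=0
Acc 3: bank1 row2 -> MISS (open row2); precharges=1
Acc 4: bank1 row3 -> MISS (open row3); precharges=2
Acc 5: bank0 row2 -> HIT
Acc 6: bank1 row0 -> MISS (open row0); precharges=3
Acc 7: bank1 row0 -> HIT
Acc 8: bank0 row0 -> MISS (open row0); precharges=4
Acc 9: bank1 row4 -> MISS (open row4); precharges=5
Acc 10: bank1 row4 -> HIT

Answer: 5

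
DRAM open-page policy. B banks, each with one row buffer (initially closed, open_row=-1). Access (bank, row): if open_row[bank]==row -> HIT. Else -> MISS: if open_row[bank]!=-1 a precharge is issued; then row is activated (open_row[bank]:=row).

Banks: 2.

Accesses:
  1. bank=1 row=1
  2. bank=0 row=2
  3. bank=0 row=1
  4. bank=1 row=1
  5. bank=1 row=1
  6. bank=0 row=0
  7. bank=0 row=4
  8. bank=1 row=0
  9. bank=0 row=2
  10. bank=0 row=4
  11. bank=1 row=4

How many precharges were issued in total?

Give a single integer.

Answer: 7

Derivation:
Acc 1: bank1 row1 -> MISS (open row1); precharges=0
Acc 2: bank0 row2 -> MISS (open row2); precharges=0
Acc 3: bank0 row1 -> MISS (open row1); precharges=1
Acc 4: bank1 row1 -> HIT
Acc 5: bank1 row1 -> HIT
Acc 6: bank0 row0 -> MISS (open row0); precharges=2
Acc 7: bank0 row4 -> MISS (open row4); precharges=3
Acc 8: bank1 row0 -> MISS (open row0); precharges=4
Acc 9: bank0 row2 -> MISS (open row2); precharges=5
Acc 10: bank0 row4 -> MISS (open row4); precharges=6
Acc 11: bank1 row4 -> MISS (open row4); precharges=7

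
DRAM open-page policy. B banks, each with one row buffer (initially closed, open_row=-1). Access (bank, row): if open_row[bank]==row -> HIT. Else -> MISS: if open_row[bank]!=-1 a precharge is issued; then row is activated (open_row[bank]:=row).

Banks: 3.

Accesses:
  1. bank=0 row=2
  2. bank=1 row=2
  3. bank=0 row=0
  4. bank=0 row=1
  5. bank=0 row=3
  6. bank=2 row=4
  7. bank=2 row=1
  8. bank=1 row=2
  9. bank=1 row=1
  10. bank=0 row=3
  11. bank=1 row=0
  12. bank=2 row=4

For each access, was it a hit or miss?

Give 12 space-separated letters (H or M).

Answer: M M M M M M M H M H M M

Derivation:
Acc 1: bank0 row2 -> MISS (open row2); precharges=0
Acc 2: bank1 row2 -> MISS (open row2); precharges=0
Acc 3: bank0 row0 -> MISS (open row0); precharges=1
Acc 4: bank0 row1 -> MISS (open row1); precharges=2
Acc 5: bank0 row3 -> MISS (open row3); precharges=3
Acc 6: bank2 row4 -> MISS (open row4); precharges=3
Acc 7: bank2 row1 -> MISS (open row1); precharges=4
Acc 8: bank1 row2 -> HIT
Acc 9: bank1 row1 -> MISS (open row1); precharges=5
Acc 10: bank0 row3 -> HIT
Acc 11: bank1 row0 -> MISS (open row0); precharges=6
Acc 12: bank2 row4 -> MISS (open row4); precharges=7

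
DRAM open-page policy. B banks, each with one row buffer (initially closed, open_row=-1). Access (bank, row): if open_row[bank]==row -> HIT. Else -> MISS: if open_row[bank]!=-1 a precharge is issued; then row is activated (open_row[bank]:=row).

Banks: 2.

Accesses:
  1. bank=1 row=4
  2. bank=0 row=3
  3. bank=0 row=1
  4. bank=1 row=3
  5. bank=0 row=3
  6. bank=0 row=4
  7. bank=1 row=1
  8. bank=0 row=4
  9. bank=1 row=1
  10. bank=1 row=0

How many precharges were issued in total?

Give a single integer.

Answer: 6

Derivation:
Acc 1: bank1 row4 -> MISS (open row4); precharges=0
Acc 2: bank0 row3 -> MISS (open row3); precharges=0
Acc 3: bank0 row1 -> MISS (open row1); precharges=1
Acc 4: bank1 row3 -> MISS (open row3); precharges=2
Acc 5: bank0 row3 -> MISS (open row3); precharges=3
Acc 6: bank0 row4 -> MISS (open row4); precharges=4
Acc 7: bank1 row1 -> MISS (open row1); precharges=5
Acc 8: bank0 row4 -> HIT
Acc 9: bank1 row1 -> HIT
Acc 10: bank1 row0 -> MISS (open row0); precharges=6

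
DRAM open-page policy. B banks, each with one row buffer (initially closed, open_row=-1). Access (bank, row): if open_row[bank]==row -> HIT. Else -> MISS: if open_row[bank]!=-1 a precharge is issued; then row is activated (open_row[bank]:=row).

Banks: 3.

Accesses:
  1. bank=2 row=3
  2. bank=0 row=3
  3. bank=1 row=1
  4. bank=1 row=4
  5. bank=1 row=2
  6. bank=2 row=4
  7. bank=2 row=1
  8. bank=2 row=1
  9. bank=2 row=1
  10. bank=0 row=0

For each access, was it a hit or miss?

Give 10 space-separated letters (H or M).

Answer: M M M M M M M H H M

Derivation:
Acc 1: bank2 row3 -> MISS (open row3); precharges=0
Acc 2: bank0 row3 -> MISS (open row3); precharges=0
Acc 3: bank1 row1 -> MISS (open row1); precharges=0
Acc 4: bank1 row4 -> MISS (open row4); precharges=1
Acc 5: bank1 row2 -> MISS (open row2); precharges=2
Acc 6: bank2 row4 -> MISS (open row4); precharges=3
Acc 7: bank2 row1 -> MISS (open row1); precharges=4
Acc 8: bank2 row1 -> HIT
Acc 9: bank2 row1 -> HIT
Acc 10: bank0 row0 -> MISS (open row0); precharges=5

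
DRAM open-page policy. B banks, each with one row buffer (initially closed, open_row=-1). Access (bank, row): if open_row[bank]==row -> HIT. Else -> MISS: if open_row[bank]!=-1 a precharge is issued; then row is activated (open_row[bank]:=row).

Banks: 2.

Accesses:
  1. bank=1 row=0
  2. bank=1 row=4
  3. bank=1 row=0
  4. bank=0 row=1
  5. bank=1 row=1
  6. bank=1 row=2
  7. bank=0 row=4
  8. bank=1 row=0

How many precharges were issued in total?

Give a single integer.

Acc 1: bank1 row0 -> MISS (open row0); precharges=0
Acc 2: bank1 row4 -> MISS (open row4); precharges=1
Acc 3: bank1 row0 -> MISS (open row0); precharges=2
Acc 4: bank0 row1 -> MISS (open row1); precharges=2
Acc 5: bank1 row1 -> MISS (open row1); precharges=3
Acc 6: bank1 row2 -> MISS (open row2); precharges=4
Acc 7: bank0 row4 -> MISS (open row4); precharges=5
Acc 8: bank1 row0 -> MISS (open row0); precharges=6

Answer: 6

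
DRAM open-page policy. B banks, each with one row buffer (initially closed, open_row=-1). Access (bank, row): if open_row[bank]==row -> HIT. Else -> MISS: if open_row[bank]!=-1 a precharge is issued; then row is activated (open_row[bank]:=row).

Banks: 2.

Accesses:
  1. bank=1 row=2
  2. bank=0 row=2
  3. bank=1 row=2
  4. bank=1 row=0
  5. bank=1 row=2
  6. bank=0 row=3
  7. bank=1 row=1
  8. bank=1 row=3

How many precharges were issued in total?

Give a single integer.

Answer: 5

Derivation:
Acc 1: bank1 row2 -> MISS (open row2); precharges=0
Acc 2: bank0 row2 -> MISS (open row2); precharges=0
Acc 3: bank1 row2 -> HIT
Acc 4: bank1 row0 -> MISS (open row0); precharges=1
Acc 5: bank1 row2 -> MISS (open row2); precharges=2
Acc 6: bank0 row3 -> MISS (open row3); precharges=3
Acc 7: bank1 row1 -> MISS (open row1); precharges=4
Acc 8: bank1 row3 -> MISS (open row3); precharges=5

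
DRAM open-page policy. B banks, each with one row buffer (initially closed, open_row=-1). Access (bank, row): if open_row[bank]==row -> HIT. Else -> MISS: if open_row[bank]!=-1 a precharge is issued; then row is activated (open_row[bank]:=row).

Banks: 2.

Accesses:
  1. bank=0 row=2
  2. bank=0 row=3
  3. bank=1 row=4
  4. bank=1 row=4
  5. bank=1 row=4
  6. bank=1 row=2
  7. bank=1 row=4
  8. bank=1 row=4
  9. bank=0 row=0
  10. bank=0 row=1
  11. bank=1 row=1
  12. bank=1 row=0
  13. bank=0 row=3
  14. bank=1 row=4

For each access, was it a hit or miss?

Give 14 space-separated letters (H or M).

Acc 1: bank0 row2 -> MISS (open row2); precharges=0
Acc 2: bank0 row3 -> MISS (open row3); precharges=1
Acc 3: bank1 row4 -> MISS (open row4); precharges=1
Acc 4: bank1 row4 -> HIT
Acc 5: bank1 row4 -> HIT
Acc 6: bank1 row2 -> MISS (open row2); precharges=2
Acc 7: bank1 row4 -> MISS (open row4); precharges=3
Acc 8: bank1 row4 -> HIT
Acc 9: bank0 row0 -> MISS (open row0); precharges=4
Acc 10: bank0 row1 -> MISS (open row1); precharges=5
Acc 11: bank1 row1 -> MISS (open row1); precharges=6
Acc 12: bank1 row0 -> MISS (open row0); precharges=7
Acc 13: bank0 row3 -> MISS (open row3); precharges=8
Acc 14: bank1 row4 -> MISS (open row4); precharges=9

Answer: M M M H H M M H M M M M M M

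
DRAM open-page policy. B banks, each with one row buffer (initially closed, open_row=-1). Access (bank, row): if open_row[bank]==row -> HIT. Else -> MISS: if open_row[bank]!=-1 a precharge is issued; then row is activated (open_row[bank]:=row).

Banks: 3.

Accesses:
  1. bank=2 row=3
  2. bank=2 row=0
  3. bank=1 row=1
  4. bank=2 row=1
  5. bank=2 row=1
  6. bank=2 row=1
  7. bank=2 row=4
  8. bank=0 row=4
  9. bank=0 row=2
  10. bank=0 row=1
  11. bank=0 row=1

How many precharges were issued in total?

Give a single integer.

Answer: 5

Derivation:
Acc 1: bank2 row3 -> MISS (open row3); precharges=0
Acc 2: bank2 row0 -> MISS (open row0); precharges=1
Acc 3: bank1 row1 -> MISS (open row1); precharges=1
Acc 4: bank2 row1 -> MISS (open row1); precharges=2
Acc 5: bank2 row1 -> HIT
Acc 6: bank2 row1 -> HIT
Acc 7: bank2 row4 -> MISS (open row4); precharges=3
Acc 8: bank0 row4 -> MISS (open row4); precharges=3
Acc 9: bank0 row2 -> MISS (open row2); precharges=4
Acc 10: bank0 row1 -> MISS (open row1); precharges=5
Acc 11: bank0 row1 -> HIT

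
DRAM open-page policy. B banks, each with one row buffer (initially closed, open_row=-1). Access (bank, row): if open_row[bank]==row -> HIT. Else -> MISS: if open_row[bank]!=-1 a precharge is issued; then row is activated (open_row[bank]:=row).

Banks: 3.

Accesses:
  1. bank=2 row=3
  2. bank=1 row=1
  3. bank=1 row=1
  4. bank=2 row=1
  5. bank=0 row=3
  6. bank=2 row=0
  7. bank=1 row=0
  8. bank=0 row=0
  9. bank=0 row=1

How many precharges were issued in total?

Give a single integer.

Answer: 5

Derivation:
Acc 1: bank2 row3 -> MISS (open row3); precharges=0
Acc 2: bank1 row1 -> MISS (open row1); precharges=0
Acc 3: bank1 row1 -> HIT
Acc 4: bank2 row1 -> MISS (open row1); precharges=1
Acc 5: bank0 row3 -> MISS (open row3); precharges=1
Acc 6: bank2 row0 -> MISS (open row0); precharges=2
Acc 7: bank1 row0 -> MISS (open row0); precharges=3
Acc 8: bank0 row0 -> MISS (open row0); precharges=4
Acc 9: bank0 row1 -> MISS (open row1); precharges=5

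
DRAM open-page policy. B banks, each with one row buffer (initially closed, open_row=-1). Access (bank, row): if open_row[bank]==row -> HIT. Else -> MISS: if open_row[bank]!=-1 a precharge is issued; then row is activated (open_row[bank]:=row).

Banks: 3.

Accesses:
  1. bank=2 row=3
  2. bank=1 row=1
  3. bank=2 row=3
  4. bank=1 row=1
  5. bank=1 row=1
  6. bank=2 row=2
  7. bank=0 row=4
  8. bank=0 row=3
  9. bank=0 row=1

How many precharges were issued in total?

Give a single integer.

Answer: 3

Derivation:
Acc 1: bank2 row3 -> MISS (open row3); precharges=0
Acc 2: bank1 row1 -> MISS (open row1); precharges=0
Acc 3: bank2 row3 -> HIT
Acc 4: bank1 row1 -> HIT
Acc 5: bank1 row1 -> HIT
Acc 6: bank2 row2 -> MISS (open row2); precharges=1
Acc 7: bank0 row4 -> MISS (open row4); precharges=1
Acc 8: bank0 row3 -> MISS (open row3); precharges=2
Acc 9: bank0 row1 -> MISS (open row1); precharges=3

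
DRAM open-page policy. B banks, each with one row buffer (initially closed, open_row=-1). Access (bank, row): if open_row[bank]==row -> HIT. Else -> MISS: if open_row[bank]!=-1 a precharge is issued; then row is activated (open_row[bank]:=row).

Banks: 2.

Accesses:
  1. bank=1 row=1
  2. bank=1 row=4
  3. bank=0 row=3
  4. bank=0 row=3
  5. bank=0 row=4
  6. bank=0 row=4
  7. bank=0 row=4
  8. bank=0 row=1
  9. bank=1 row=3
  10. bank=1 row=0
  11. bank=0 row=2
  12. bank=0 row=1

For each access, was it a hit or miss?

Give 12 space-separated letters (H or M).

Acc 1: bank1 row1 -> MISS (open row1); precharges=0
Acc 2: bank1 row4 -> MISS (open row4); precharges=1
Acc 3: bank0 row3 -> MISS (open row3); precharges=1
Acc 4: bank0 row3 -> HIT
Acc 5: bank0 row4 -> MISS (open row4); precharges=2
Acc 6: bank0 row4 -> HIT
Acc 7: bank0 row4 -> HIT
Acc 8: bank0 row1 -> MISS (open row1); precharges=3
Acc 9: bank1 row3 -> MISS (open row3); precharges=4
Acc 10: bank1 row0 -> MISS (open row0); precharges=5
Acc 11: bank0 row2 -> MISS (open row2); precharges=6
Acc 12: bank0 row1 -> MISS (open row1); precharges=7

Answer: M M M H M H H M M M M M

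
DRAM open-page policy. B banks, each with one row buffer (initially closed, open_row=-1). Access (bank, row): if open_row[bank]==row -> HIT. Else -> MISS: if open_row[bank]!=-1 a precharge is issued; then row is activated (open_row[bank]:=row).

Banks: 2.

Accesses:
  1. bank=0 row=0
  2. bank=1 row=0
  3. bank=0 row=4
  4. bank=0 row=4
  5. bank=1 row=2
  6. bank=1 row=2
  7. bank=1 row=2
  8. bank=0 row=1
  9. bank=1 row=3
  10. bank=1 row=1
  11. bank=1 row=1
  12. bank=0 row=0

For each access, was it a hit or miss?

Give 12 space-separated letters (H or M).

Acc 1: bank0 row0 -> MISS (open row0); precharges=0
Acc 2: bank1 row0 -> MISS (open row0); precharges=0
Acc 3: bank0 row4 -> MISS (open row4); precharges=1
Acc 4: bank0 row4 -> HIT
Acc 5: bank1 row2 -> MISS (open row2); precharges=2
Acc 6: bank1 row2 -> HIT
Acc 7: bank1 row2 -> HIT
Acc 8: bank0 row1 -> MISS (open row1); precharges=3
Acc 9: bank1 row3 -> MISS (open row3); precharges=4
Acc 10: bank1 row1 -> MISS (open row1); precharges=5
Acc 11: bank1 row1 -> HIT
Acc 12: bank0 row0 -> MISS (open row0); precharges=6

Answer: M M M H M H H M M M H M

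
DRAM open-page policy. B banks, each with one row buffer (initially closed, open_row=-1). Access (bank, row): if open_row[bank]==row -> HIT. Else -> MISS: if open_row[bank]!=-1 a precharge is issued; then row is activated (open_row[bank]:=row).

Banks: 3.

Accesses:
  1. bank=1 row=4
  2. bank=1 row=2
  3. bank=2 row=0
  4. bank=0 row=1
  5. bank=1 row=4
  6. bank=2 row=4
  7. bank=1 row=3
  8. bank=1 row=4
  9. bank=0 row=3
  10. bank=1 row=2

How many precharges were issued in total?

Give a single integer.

Acc 1: bank1 row4 -> MISS (open row4); precharges=0
Acc 2: bank1 row2 -> MISS (open row2); precharges=1
Acc 3: bank2 row0 -> MISS (open row0); precharges=1
Acc 4: bank0 row1 -> MISS (open row1); precharges=1
Acc 5: bank1 row4 -> MISS (open row4); precharges=2
Acc 6: bank2 row4 -> MISS (open row4); precharges=3
Acc 7: bank1 row3 -> MISS (open row3); precharges=4
Acc 8: bank1 row4 -> MISS (open row4); precharges=5
Acc 9: bank0 row3 -> MISS (open row3); precharges=6
Acc 10: bank1 row2 -> MISS (open row2); precharges=7

Answer: 7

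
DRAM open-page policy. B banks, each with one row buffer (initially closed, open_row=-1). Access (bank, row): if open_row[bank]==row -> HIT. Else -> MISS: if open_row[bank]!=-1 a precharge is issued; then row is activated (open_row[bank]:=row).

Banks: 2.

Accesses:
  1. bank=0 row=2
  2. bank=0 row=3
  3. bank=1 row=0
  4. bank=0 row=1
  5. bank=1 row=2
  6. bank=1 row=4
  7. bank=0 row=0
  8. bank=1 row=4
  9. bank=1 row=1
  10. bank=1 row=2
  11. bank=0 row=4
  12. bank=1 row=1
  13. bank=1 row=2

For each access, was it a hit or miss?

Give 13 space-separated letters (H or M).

Answer: M M M M M M M H M M M M M

Derivation:
Acc 1: bank0 row2 -> MISS (open row2); precharges=0
Acc 2: bank0 row3 -> MISS (open row3); precharges=1
Acc 3: bank1 row0 -> MISS (open row0); precharges=1
Acc 4: bank0 row1 -> MISS (open row1); precharges=2
Acc 5: bank1 row2 -> MISS (open row2); precharges=3
Acc 6: bank1 row4 -> MISS (open row4); precharges=4
Acc 7: bank0 row0 -> MISS (open row0); precharges=5
Acc 8: bank1 row4 -> HIT
Acc 9: bank1 row1 -> MISS (open row1); precharges=6
Acc 10: bank1 row2 -> MISS (open row2); precharges=7
Acc 11: bank0 row4 -> MISS (open row4); precharges=8
Acc 12: bank1 row1 -> MISS (open row1); precharges=9
Acc 13: bank1 row2 -> MISS (open row2); precharges=10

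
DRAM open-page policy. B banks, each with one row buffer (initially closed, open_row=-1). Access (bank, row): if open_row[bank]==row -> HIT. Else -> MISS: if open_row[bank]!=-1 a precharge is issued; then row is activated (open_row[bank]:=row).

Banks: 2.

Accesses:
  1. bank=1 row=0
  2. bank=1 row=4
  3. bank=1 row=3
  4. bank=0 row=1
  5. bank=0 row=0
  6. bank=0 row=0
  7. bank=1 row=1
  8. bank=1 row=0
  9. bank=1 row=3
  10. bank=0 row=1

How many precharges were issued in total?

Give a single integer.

Acc 1: bank1 row0 -> MISS (open row0); precharges=0
Acc 2: bank1 row4 -> MISS (open row4); precharges=1
Acc 3: bank1 row3 -> MISS (open row3); precharges=2
Acc 4: bank0 row1 -> MISS (open row1); precharges=2
Acc 5: bank0 row0 -> MISS (open row0); precharges=3
Acc 6: bank0 row0 -> HIT
Acc 7: bank1 row1 -> MISS (open row1); precharges=4
Acc 8: bank1 row0 -> MISS (open row0); precharges=5
Acc 9: bank1 row3 -> MISS (open row3); precharges=6
Acc 10: bank0 row1 -> MISS (open row1); precharges=7

Answer: 7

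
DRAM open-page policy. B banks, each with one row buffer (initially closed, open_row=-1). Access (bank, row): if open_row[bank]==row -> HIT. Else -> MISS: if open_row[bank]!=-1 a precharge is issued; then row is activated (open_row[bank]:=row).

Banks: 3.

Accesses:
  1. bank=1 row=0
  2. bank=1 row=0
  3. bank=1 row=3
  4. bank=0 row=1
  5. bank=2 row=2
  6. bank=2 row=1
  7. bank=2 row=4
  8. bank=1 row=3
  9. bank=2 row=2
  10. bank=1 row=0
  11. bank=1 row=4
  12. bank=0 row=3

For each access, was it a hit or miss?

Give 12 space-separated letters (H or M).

Answer: M H M M M M M H M M M M

Derivation:
Acc 1: bank1 row0 -> MISS (open row0); precharges=0
Acc 2: bank1 row0 -> HIT
Acc 3: bank1 row3 -> MISS (open row3); precharges=1
Acc 4: bank0 row1 -> MISS (open row1); precharges=1
Acc 5: bank2 row2 -> MISS (open row2); precharges=1
Acc 6: bank2 row1 -> MISS (open row1); precharges=2
Acc 7: bank2 row4 -> MISS (open row4); precharges=3
Acc 8: bank1 row3 -> HIT
Acc 9: bank2 row2 -> MISS (open row2); precharges=4
Acc 10: bank1 row0 -> MISS (open row0); precharges=5
Acc 11: bank1 row4 -> MISS (open row4); precharges=6
Acc 12: bank0 row3 -> MISS (open row3); precharges=7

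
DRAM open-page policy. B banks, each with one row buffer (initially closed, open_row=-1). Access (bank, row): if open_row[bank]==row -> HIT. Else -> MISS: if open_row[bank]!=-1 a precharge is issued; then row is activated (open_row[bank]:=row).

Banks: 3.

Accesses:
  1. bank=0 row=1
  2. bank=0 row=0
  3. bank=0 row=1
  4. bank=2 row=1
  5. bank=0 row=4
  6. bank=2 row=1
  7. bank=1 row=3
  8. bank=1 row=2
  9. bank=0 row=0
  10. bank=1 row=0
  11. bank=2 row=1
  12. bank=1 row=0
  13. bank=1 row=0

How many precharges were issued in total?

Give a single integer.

Answer: 6

Derivation:
Acc 1: bank0 row1 -> MISS (open row1); precharges=0
Acc 2: bank0 row0 -> MISS (open row0); precharges=1
Acc 3: bank0 row1 -> MISS (open row1); precharges=2
Acc 4: bank2 row1 -> MISS (open row1); precharges=2
Acc 5: bank0 row4 -> MISS (open row4); precharges=3
Acc 6: bank2 row1 -> HIT
Acc 7: bank1 row3 -> MISS (open row3); precharges=3
Acc 8: bank1 row2 -> MISS (open row2); precharges=4
Acc 9: bank0 row0 -> MISS (open row0); precharges=5
Acc 10: bank1 row0 -> MISS (open row0); precharges=6
Acc 11: bank2 row1 -> HIT
Acc 12: bank1 row0 -> HIT
Acc 13: bank1 row0 -> HIT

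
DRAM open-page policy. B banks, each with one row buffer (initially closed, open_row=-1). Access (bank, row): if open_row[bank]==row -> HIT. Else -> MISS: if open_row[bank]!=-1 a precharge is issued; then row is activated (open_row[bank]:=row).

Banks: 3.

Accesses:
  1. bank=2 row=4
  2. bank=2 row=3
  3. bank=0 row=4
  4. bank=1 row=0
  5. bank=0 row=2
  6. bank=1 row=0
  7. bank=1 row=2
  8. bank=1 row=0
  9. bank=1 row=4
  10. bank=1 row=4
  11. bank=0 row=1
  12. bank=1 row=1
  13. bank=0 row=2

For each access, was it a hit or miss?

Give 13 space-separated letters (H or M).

Acc 1: bank2 row4 -> MISS (open row4); precharges=0
Acc 2: bank2 row3 -> MISS (open row3); precharges=1
Acc 3: bank0 row4 -> MISS (open row4); precharges=1
Acc 4: bank1 row0 -> MISS (open row0); precharges=1
Acc 5: bank0 row2 -> MISS (open row2); precharges=2
Acc 6: bank1 row0 -> HIT
Acc 7: bank1 row2 -> MISS (open row2); precharges=3
Acc 8: bank1 row0 -> MISS (open row0); precharges=4
Acc 9: bank1 row4 -> MISS (open row4); precharges=5
Acc 10: bank1 row4 -> HIT
Acc 11: bank0 row1 -> MISS (open row1); precharges=6
Acc 12: bank1 row1 -> MISS (open row1); precharges=7
Acc 13: bank0 row2 -> MISS (open row2); precharges=8

Answer: M M M M M H M M M H M M M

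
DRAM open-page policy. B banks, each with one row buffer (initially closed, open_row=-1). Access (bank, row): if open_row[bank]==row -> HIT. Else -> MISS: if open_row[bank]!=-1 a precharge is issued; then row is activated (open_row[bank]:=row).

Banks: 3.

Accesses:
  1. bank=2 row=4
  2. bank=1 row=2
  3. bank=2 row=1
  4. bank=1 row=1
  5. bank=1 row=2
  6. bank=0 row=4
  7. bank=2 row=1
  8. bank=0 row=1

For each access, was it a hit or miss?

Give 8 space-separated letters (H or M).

Answer: M M M M M M H M

Derivation:
Acc 1: bank2 row4 -> MISS (open row4); precharges=0
Acc 2: bank1 row2 -> MISS (open row2); precharges=0
Acc 3: bank2 row1 -> MISS (open row1); precharges=1
Acc 4: bank1 row1 -> MISS (open row1); precharges=2
Acc 5: bank1 row2 -> MISS (open row2); precharges=3
Acc 6: bank0 row4 -> MISS (open row4); precharges=3
Acc 7: bank2 row1 -> HIT
Acc 8: bank0 row1 -> MISS (open row1); precharges=4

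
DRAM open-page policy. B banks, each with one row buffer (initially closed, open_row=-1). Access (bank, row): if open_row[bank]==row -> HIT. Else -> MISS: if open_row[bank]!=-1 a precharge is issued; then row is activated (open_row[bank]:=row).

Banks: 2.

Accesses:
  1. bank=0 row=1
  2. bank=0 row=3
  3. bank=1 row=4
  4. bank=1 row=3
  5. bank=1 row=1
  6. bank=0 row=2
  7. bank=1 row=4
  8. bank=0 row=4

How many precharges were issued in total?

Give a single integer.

Answer: 6

Derivation:
Acc 1: bank0 row1 -> MISS (open row1); precharges=0
Acc 2: bank0 row3 -> MISS (open row3); precharges=1
Acc 3: bank1 row4 -> MISS (open row4); precharges=1
Acc 4: bank1 row3 -> MISS (open row3); precharges=2
Acc 5: bank1 row1 -> MISS (open row1); precharges=3
Acc 6: bank0 row2 -> MISS (open row2); precharges=4
Acc 7: bank1 row4 -> MISS (open row4); precharges=5
Acc 8: bank0 row4 -> MISS (open row4); precharges=6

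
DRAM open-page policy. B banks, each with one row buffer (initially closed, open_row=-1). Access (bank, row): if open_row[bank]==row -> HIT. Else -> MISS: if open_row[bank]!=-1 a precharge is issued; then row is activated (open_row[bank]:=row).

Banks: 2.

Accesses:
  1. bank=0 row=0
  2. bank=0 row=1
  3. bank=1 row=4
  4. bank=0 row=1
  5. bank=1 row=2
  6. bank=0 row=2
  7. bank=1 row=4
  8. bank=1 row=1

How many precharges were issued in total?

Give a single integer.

Acc 1: bank0 row0 -> MISS (open row0); precharges=0
Acc 2: bank0 row1 -> MISS (open row1); precharges=1
Acc 3: bank1 row4 -> MISS (open row4); precharges=1
Acc 4: bank0 row1 -> HIT
Acc 5: bank1 row2 -> MISS (open row2); precharges=2
Acc 6: bank0 row2 -> MISS (open row2); precharges=3
Acc 7: bank1 row4 -> MISS (open row4); precharges=4
Acc 8: bank1 row1 -> MISS (open row1); precharges=5

Answer: 5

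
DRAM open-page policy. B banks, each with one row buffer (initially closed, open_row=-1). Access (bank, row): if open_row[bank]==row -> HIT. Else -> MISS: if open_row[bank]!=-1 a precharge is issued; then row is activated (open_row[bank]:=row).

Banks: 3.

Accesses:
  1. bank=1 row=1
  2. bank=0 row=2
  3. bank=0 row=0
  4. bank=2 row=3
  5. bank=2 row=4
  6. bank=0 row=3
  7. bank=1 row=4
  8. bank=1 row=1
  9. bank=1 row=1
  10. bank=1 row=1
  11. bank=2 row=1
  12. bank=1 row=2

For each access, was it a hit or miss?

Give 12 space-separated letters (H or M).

Answer: M M M M M M M M H H M M

Derivation:
Acc 1: bank1 row1 -> MISS (open row1); precharges=0
Acc 2: bank0 row2 -> MISS (open row2); precharges=0
Acc 3: bank0 row0 -> MISS (open row0); precharges=1
Acc 4: bank2 row3 -> MISS (open row3); precharges=1
Acc 5: bank2 row4 -> MISS (open row4); precharges=2
Acc 6: bank0 row3 -> MISS (open row3); precharges=3
Acc 7: bank1 row4 -> MISS (open row4); precharges=4
Acc 8: bank1 row1 -> MISS (open row1); precharges=5
Acc 9: bank1 row1 -> HIT
Acc 10: bank1 row1 -> HIT
Acc 11: bank2 row1 -> MISS (open row1); precharges=6
Acc 12: bank1 row2 -> MISS (open row2); precharges=7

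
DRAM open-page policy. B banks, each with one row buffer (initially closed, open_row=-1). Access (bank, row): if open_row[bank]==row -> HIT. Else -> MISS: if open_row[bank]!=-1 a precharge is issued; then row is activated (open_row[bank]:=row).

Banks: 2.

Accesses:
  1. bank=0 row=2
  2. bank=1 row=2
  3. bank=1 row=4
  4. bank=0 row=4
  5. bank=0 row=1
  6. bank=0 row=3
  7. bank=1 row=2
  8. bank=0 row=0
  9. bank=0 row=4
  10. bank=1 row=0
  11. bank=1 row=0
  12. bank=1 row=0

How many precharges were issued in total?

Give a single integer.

Acc 1: bank0 row2 -> MISS (open row2); precharges=0
Acc 2: bank1 row2 -> MISS (open row2); precharges=0
Acc 3: bank1 row4 -> MISS (open row4); precharges=1
Acc 4: bank0 row4 -> MISS (open row4); precharges=2
Acc 5: bank0 row1 -> MISS (open row1); precharges=3
Acc 6: bank0 row3 -> MISS (open row3); precharges=4
Acc 7: bank1 row2 -> MISS (open row2); precharges=5
Acc 8: bank0 row0 -> MISS (open row0); precharges=6
Acc 9: bank0 row4 -> MISS (open row4); precharges=7
Acc 10: bank1 row0 -> MISS (open row0); precharges=8
Acc 11: bank1 row0 -> HIT
Acc 12: bank1 row0 -> HIT

Answer: 8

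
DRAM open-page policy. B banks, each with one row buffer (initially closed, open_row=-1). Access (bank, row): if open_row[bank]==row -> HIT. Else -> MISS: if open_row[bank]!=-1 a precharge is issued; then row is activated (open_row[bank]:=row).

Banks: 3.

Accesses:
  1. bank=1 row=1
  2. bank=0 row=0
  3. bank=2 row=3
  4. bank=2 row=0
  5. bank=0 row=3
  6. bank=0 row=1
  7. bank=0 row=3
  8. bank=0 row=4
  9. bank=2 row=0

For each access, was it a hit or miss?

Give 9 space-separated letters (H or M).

Acc 1: bank1 row1 -> MISS (open row1); precharges=0
Acc 2: bank0 row0 -> MISS (open row0); precharges=0
Acc 3: bank2 row3 -> MISS (open row3); precharges=0
Acc 4: bank2 row0 -> MISS (open row0); precharges=1
Acc 5: bank0 row3 -> MISS (open row3); precharges=2
Acc 6: bank0 row1 -> MISS (open row1); precharges=3
Acc 7: bank0 row3 -> MISS (open row3); precharges=4
Acc 8: bank0 row4 -> MISS (open row4); precharges=5
Acc 9: bank2 row0 -> HIT

Answer: M M M M M M M M H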